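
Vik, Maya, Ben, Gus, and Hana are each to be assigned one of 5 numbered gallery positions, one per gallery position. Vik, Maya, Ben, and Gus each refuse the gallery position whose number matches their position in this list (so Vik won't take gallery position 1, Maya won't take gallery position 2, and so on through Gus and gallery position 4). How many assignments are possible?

53

Let Aᵢ (for 1 ≤ i ≤ 4) be the placements that put person i in their forbidden gallery position. Any j of these fix j positions, leaving (5−j)! ways to fill the rest, and there are C(4,j) ways to pick which j.
By inclusion–exclusion, the number of valid placements is Σ_{j=0}^{4} (−1)^j C(4,j)·(5−j)!.
Computing: 120 − 96 + 36 − 8 + 1 = 53.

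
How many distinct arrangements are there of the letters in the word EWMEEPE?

210

EWMEEPE has 7 letters with E appearing 4 times.
The number of distinct arrangements is 7!/(4!) = 5040/24 = 210.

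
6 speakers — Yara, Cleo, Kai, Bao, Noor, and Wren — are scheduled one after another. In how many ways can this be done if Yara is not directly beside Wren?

480

Of the 6! = 720 arrangements, those with Yara and Wren adjacent number 2 × 5! = 240 (treat the pair as a block with 2 internal orders).
Complementary counting: 720 − 240 = 480.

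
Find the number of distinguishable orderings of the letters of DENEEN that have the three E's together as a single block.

Treat the 3 copies of E as a single block. The multiset to arrange is then {EEE, D, N, N}, 4 items in all.
That gives (4)!/(2!) = 12 arrangements.

12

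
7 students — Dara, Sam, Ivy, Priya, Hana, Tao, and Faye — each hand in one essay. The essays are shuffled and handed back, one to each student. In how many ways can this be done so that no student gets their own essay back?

1854

Let Aᵢ be the assignments in which student i gets their own essay. We want the size of the complement of A₁∪…∪A_7.
By inclusion–exclusion this is Σ_{j=0}^{7} (−1)^j C(7,j)·(7−j)!.
Computing: 5040 − 5040 + 2520 − 840 + 210 − 42 + 7 − 1 = 1854.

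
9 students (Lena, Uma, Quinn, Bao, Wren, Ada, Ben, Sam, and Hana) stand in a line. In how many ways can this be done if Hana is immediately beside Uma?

80640

Glue Hana and Uma into one block (2 internal orders), leaving 8 units to arrange in a row.
That gives 2 × 8! = 2 × 40320 = 80640.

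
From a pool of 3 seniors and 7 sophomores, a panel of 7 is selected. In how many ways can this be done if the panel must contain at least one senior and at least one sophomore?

Unrestricted: C(10,7) = 120 ways to pick any 7 of the 10.
Selections missing a whole group: no seniors → C(7,7) = 1; no sophomores → C(3,7) = 0.
Both groups omitted at once is impossible, so 120 − 1 = 119.

119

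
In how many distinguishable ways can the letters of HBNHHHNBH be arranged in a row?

HBNHHHNBH has 9 letters with B appearing twice, H appearing 5 times, and N appearing twice.
So there are 9! / (5!·2!·2!) = 756 distinguishable arrangements.

756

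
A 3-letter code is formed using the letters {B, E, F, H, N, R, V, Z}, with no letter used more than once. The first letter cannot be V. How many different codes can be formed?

The first letter has 8−1 = 7 choices (anything except V).
The remaining 2 letters are filled from the other 7 symbols without repetition: 7 × 6 = 42.
Total: 7 × 42 = 294.

294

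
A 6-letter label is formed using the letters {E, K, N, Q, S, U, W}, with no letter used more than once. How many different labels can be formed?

5040

With no repetition, fill the 6 letters in order: 7 choices, then 6, down to 2.
That product is 7 × 6 × 5 × 4 × 3 × 2 = 5040.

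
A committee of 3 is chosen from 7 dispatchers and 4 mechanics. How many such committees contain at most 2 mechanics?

161

Split by how many mechanics are chosen (0 through 2).
Sum: C(4,0)·C(7,3) + C(4,1)·C(7,2) + C(4,2)·C(7,1) = 35 + 84 + 42 = 161.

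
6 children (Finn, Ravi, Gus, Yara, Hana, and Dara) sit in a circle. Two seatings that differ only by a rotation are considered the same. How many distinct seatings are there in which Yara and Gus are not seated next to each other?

Without the restriction there are (5)! = 120 seatings.
Those with Yara next to Gus: fuse the pair into one unit and seat 5 units around a circle — 2·(4)! = 48.
Subtracting, 120 − 48 = 72.

72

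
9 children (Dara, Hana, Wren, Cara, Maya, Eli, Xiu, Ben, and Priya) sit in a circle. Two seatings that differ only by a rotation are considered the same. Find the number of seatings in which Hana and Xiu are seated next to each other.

10080

Treat {Hana, Xiu} as one unit (2 internal orders) and seat the resulting 8 units around the table: (7)! circular arrangements.
So 2 × (7)! = 2 × 5040 = 10080.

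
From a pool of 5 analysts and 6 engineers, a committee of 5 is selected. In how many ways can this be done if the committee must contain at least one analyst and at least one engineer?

455

Unrestricted: C(11,5) = 462 ways to pick any 5 of the 11.
Subtract selections that omit an entire group: no analysts → C(6,5) = 6; no engineers → C(5,5) = 1.
Both groups omitted at once is impossible, so 462 − 7 = 455.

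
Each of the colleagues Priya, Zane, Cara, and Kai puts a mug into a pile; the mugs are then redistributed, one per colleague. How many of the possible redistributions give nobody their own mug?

Let Aᵢ be the assignments in which colleague i gets their own mug. We want the size of the complement of A₁∪…∪A_4.
By inclusion–exclusion this is Σ_{j=0}^{4} (−1)^j C(4,j)·(4−j)!.
Computing: 24 − 24 + 12 − 4 + 1 = 9.

9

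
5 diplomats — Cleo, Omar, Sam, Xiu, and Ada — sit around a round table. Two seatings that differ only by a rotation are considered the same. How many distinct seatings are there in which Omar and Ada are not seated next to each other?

All circular seatings of 5 people number (4)! = 24.
Seatings with Omar beside Ada: treat them as a block with 2 internal orders, giving 2 × (3)! = 12.
Subtracting, 24 − 12 = 12.

12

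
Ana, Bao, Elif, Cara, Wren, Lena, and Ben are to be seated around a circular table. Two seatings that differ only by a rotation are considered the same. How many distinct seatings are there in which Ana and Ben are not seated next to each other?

480

Without the restriction there are (6)! = 720 seatings.
Seatings with Ana beside Ben: treat them as a block with 2 internal orders, giving 2 × (5)! = 240.
Subtracting, 720 − 240 = 480.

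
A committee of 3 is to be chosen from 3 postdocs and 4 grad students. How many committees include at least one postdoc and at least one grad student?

30

Total 3-person selections from all 7: C(7,3) = 35.
Selections missing a whole group: no postdocs → C(4,3) = 4; no grad students → C(3,3) = 1.
Both groups omitted at once is impossible, so 35 − 5 = 30.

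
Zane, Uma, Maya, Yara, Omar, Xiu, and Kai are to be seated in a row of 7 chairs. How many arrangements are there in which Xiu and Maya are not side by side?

3600

Of the 7! = 5040 arrangements, those with Xiu and Maya adjacent number 2 × 6! = 1440 (treat the pair as a block with 2 internal orders).
So 5040 − 1440 = 3600 arrangements keep them apart.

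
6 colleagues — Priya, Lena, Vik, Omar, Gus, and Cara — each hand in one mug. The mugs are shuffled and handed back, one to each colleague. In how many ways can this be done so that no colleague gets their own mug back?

This is the derangement count D_6: permutations of 6 items with no fixed point.
By inclusion–exclusion this is Σ_{j=0}^{6} (−1)^j C(6,j)·(6−j)!.
Computing: 720 − 720 + 360 − 120 + 30 − 6 + 1 = 265.

265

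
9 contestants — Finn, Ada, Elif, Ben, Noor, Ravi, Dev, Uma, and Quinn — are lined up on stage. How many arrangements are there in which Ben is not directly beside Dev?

There are 9! = 362880 arrangements in all. If Ben and Dev are adjacent, merging them into one block gives 2·(8)! = 80640 arrangements.
Complementary counting: 362880 − 80640 = 282240.

282240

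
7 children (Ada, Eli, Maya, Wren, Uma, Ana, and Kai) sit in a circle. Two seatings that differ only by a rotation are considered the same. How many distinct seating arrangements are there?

Fix one person's seat to break rotational symmetry; the remaining 6 people can be arranged in (6)! = 720 ways.

720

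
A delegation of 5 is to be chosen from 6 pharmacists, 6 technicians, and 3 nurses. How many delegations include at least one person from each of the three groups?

1971

With no constraint there are C(15,5) = 3003 possible selections.
Subtract selections that omit an entire group: no pharmacists → C(9,5) = 126; no technicians → C(9,5) = 126; no nurses → C(12,5) = 792.
Add back selections omitting two groups (i.e. drawn from a single group): C(6,5) + C(6,5) + C(3,5) = 12.
By inclusion–exclusion: 3003 − 1044 + 12 = 1971.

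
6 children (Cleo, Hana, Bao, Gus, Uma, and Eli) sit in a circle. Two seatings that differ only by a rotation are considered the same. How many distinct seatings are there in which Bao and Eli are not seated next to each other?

All circular seatings of 6 people number (5)! = 120.
Those with Bao next to Eli: fuse the pair into one unit and seat 5 units around a circle — 2·(4)! = 48.
Subtracting, 120 − 48 = 72.

72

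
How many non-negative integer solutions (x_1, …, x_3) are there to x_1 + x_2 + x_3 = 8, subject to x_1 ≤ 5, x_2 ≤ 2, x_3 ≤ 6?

15

By stars and bars, unrestricted non-negative solutions to x_1+…+x_3 = 8 number C(8+2,2) = 45.
Subtract solutions that violate a single cap (substitute x_i' = x_i − (cap_i+1)): x_1 ≥ 6 gives C(4,2) = 6; x_2 ≥ 3 gives C(7,2) = 21; x_3 ≥ 7 gives C(3,2) = 3. Together 30.
No two caps can be exceeded simultaneously, so the pair terms are all 0.
By inclusion–exclusion the count is 45 − 30 + 0 = 15.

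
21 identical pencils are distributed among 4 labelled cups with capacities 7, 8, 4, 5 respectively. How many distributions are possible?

Ignoring the caps, the number of non-negative solutions to x_1+…+x_4 = 21 is C(24,3) = 2024.
Subtract solutions that violate a single cap (substitute x_i' = x_i − (cap_i+1)): x_1 ≥ 8 gives C(16,3) = 560; x_2 ≥ 9 gives C(15,3) = 455; x_3 ≥ 5 gives C(19,3) = 969; x_4 ≥ 6 gives C(18,3) = 816. Together 2800.
Add back pairs where two caps are both exceeded: 35 + 165 + 120 + 120 + 84 + 286 = 810.
Subtract triples: 0 + 0 + 10 + 4 = 14.
By inclusion–exclusion the count is 2024 − 2800 + 810 − 14 = 20.

20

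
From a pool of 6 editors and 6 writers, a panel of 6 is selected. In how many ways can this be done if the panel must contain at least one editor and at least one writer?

Unrestricted: C(12,6) = 924 ways to pick any 6 of the 12.
Selections missing a whole group: no editors → C(6,6) = 1; no writers → C(6,6) = 1.
Both groups omitted at once is impossible, so 924 − 2 = 922.

922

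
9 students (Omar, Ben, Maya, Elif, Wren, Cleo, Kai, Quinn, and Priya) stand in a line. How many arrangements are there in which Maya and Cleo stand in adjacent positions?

80640

Treat {Maya, Cleo} as a single unit. There are 8 units to order, and the pair itself can be ordered 2 ways.
So the count is 2·(8)! = 80640.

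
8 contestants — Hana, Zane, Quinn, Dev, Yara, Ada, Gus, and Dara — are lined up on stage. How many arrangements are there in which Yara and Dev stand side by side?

10080

Glue Yara and Dev into one block (2 internal orders), leaving 7 units to arrange in a row.
So the count is 2·(7)! = 10080.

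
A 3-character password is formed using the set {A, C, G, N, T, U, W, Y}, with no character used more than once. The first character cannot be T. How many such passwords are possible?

294

The first character has 8−1 = 7 choices (anything except T).
The remaining 2 characters are filled from the other 7 symbols without repetition: 7 × 6 = 42.
Total: 7 × 42 = 294.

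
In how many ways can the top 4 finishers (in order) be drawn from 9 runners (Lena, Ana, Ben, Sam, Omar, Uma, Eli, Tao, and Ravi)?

This is an ordered selection of 4 from 9: P(9,4).
That gives 9 × 8 × 7 × 6 = 3024.

3024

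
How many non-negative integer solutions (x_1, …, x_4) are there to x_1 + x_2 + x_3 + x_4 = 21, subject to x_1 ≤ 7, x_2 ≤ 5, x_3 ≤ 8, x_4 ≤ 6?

Ignoring the caps, the number of non-negative solutions to x_1+…+x_4 = 21 is C(24,3) = 2024.
Subtract solutions that violate a single cap (substitute x_i' = x_i − (cap_i+1)): x_1 ≥ 8 gives C(16,3) = 560; x_2 ≥ 6 gives C(18,3) = 816; x_3 ≥ 9 gives C(15,3) = 455; x_4 ≥ 7 gives C(17,3) = 680. Together 2511.
Add back pairs where two caps are both exceeded: 120 + 35 + 84 + 84 + 165 + 56 = 544.
Subtract triples: 0 + 1 + 0 + 0 = 1.
By inclusion–exclusion the count is 2024 − 2511 + 544 − 1 = 56.

56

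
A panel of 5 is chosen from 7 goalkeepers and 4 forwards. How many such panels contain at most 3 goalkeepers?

301

Split by how many goalkeepers are chosen (0 through 3).
Sum: C(7,0)·C(4,5) + C(7,1)·C(4,4) + C(7,2)·C(4,3) + C(7,3)·C(4,2) = 0 + 7 + 84 + 210 = 301.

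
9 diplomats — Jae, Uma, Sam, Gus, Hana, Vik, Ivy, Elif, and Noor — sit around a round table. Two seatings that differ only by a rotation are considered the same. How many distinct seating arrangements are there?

40320

Around a circle, 9 distinct people have 9!/9 = (8)! = 40320 rotationally distinct seatings.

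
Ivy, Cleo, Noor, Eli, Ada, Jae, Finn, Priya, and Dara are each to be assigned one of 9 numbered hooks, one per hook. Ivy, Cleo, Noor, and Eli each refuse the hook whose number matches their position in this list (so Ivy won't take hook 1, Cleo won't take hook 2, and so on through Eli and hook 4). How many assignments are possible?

229080

Let Aᵢ (for 1 ≤ i ≤ 4) be the placements that put person i in their forbidden hook. Any j of these fix j positions, leaving (9−j)! ways to fill the rest, and there are C(4,j) ways to pick which j.
By inclusion–exclusion, the number of valid placements is Σ_{j=0}^{4} (−1)^j C(4,j)·(9−j)!.
Computing: 362880 − 161280 + 30240 − 2880 + 120 = 229080.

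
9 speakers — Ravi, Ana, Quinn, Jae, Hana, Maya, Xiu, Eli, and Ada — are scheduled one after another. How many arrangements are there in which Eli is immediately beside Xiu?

Place the 7 others and the Eli-Xiu pair as 8 objects in a line; the pair has 2 internal arrangements.
That gives 2 × 8! = 2 × 40320 = 80640.

80640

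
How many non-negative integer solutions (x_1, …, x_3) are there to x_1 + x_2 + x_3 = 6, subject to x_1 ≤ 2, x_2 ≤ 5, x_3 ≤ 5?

Ignoring the caps, the number of non-negative solutions to x_1+…+x_3 = 6 is C(8,2) = 28.
Subtract solutions that violate a single cap (substitute x_i' = x_i − (cap_i+1)): x_1 ≥ 3 gives C(5,2) = 10; x_2 ≥ 6 gives C(2,2) = 1; x_3 ≥ 6 gives C(2,2) = 1. Together 12.
No two caps can be exceeded simultaneously, so the pair terms are all 0.
By inclusion–exclusion the count is 28 − 12 + 0 = 16.

16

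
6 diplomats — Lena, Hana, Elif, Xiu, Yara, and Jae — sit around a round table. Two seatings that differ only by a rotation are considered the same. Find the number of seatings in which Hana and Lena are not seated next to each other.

All circular seatings of 6 people number (5)! = 120.
Those with Hana next to Lena: fuse the pair into one unit and seat 5 units around a circle — 2·(4)! = 48.
Subtracting, 120 − 48 = 72.

72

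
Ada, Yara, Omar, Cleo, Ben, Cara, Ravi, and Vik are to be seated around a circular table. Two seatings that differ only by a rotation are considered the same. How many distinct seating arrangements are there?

5040

Fix one person's seat to break rotational symmetry; the remaining 7 people can be arranged in (7)! = 5040 ways.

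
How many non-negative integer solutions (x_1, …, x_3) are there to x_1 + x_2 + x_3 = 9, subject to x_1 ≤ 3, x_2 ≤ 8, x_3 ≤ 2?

Ignoring the caps, the number of non-negative solutions to x_1+…+x_3 = 9 is C(11,2) = 55.
Subtract solutions that violate a single cap (substitute x_i' = x_i − (cap_i+1)): x_1 ≥ 4 gives C(7,2) = 21; x_2 ≥ 9 gives C(2,2) = 1; x_3 ≥ 3 gives C(8,2) = 28. Together 50.
Add back pairs where two caps are both exceeded: 0 + 6 + 0 = 6.
By inclusion–exclusion the count is 55 − 50 + 6 = 11.

11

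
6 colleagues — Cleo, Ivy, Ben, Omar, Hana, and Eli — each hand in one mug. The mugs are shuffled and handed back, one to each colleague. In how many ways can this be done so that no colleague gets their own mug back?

Let Aᵢ be the assignments in which colleague i gets their own mug. We want the size of the complement of A₁∪…∪A_6.
By inclusion–exclusion this is Σ_{j=0}^{6} (−1)^j C(6,j)·(6−j)!.
Computing: 720 − 720 + 360 − 120 + 30 − 6 + 1 = 265.

265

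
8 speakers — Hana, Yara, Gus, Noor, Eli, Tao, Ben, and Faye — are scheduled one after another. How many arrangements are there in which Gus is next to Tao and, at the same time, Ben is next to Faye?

2880

Treat {Gus,Tao} as one block (2 orders) and {Ben,Faye} as another (2 orders).
That leaves 6 units to arrange: 2 × 2 × 6! = 4 × 720 = 2880.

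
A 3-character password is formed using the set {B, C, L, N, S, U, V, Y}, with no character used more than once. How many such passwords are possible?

Choose and order 3 of the 8 symbols: the first character has 8 options, the next 7, then 6.
That product is 8 × 7 × 6 = 336.

336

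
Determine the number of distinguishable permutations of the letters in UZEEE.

Letter multiplicities in UZEEE: E×3, U×1, Z×1.
The number of distinct arrangements is 5!/(3!) = 120/6 = 20.

20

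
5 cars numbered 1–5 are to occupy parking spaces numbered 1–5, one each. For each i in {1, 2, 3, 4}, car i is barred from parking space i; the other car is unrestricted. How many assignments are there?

Let Aᵢ (for 1 ≤ i ≤ 4) be the placements that put car i in its forbidden parking space. Any j of these fix j positions, leaving (5−j)! ways to fill the rest, and there are C(4,j) ways to pick which j.
By inclusion–exclusion, the number of valid placements is Σ_{j=0}^{4} (−1)^j C(4,j)·(5−j)!.
Computing: 120 − 96 + 36 − 8 + 1 = 53.

53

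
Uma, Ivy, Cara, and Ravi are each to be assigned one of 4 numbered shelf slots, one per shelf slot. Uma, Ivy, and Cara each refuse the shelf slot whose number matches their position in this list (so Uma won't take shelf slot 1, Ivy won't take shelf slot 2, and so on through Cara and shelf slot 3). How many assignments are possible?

11

Let Aᵢ (for i ∈ {1, 2, 3}) be the placements that put person i in their forbidden shelf slot. Any j of these fix j positions, leaving (4−j)! ways to fill the rest, and there are C(3,j) ways to pick which j.
By inclusion–exclusion, the number of valid placements is Σ_{j=0}^{3} (−1)^j C(3,j)·(4−j)!.
Computing: 24 − 18 + 6 − 1 = 11.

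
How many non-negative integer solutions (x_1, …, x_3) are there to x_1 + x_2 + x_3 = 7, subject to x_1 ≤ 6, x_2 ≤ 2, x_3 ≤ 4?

Ignoring the caps, the number of non-negative solutions to x_1+…+x_3 = 7 is C(9,2) = 36.
Subtract solutions that violate a single cap (substitute x_i' = x_i − (cap_i+1)): x_1 ≥ 7 gives C(2,2) = 1; x_2 ≥ 3 gives C(6,2) = 15; x_3 ≥ 5 gives C(4,2) = 6. Together 22.
No two caps can be exceeded simultaneously, so the pair terms are all 0.
By inclusion–exclusion the count is 36 − 22 + 0 = 14.

14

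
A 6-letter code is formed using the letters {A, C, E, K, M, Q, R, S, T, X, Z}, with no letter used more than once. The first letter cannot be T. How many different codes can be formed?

The first letter has 11−1 = 10 choices (anything except T).
The remaining 5 letters are filled from the other 10 symbols without repetition: 10 × 9 × 8 × 7 × 6 = 30240.
Total: 10 × 30240 = 302400.

302400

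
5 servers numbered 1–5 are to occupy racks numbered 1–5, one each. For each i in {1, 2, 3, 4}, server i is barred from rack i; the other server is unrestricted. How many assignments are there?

53

Let Aᵢ (for 1 ≤ i ≤ 4) be the placements that put server i in its forbidden rack. Any j of these fix j positions, leaving (5−j)! ways to fill the rest, and there are C(4,j) ways to pick which j.
By inclusion–exclusion, the number of valid placements is Σ_{j=0}^{4} (−1)^j C(4,j)·(5−j)!.
Computing: 120 − 96 + 36 − 8 + 1 = 53.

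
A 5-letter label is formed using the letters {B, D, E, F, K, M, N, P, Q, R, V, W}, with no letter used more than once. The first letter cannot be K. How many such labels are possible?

87120

The first letter has 12−1 = 11 choices (anything except K).
The remaining 4 letters are filled from the other 11 symbols without repetition: 11 × 10 × 9 × 8 = 7920.
Total: 11 × 7920 = 87120.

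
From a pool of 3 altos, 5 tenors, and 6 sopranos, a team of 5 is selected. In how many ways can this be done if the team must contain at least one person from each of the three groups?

With no constraint there are C(14,5) = 2002 possible selections.
Selections missing a whole group: no altos → C(11,5) = 462; no tenors → C(9,5) = 126; no sopranos → C(8,5) = 56.
Add back selections omitting two groups (i.e. drawn from a single group): C(3,5) + C(5,5) + C(6,5) = 7.
By inclusion–exclusion: 2002 − 644 + 7 = 1365.

1365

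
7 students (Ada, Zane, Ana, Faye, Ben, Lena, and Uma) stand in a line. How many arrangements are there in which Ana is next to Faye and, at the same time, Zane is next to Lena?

Treat {Ana,Faye} as one block (2 orders) and {Zane,Lena} as another (2 orders).
That leaves 5 units to arrange: 2 × 2 × 5! = 4 × 120 = 480.

480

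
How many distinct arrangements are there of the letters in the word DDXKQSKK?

DDXKQSKK has 8 letters with D appearing twice and K appearing 3 times.
Dividing 8! = 40320 by 3!·2! = 12 for the repeated letters gives 3360.

3360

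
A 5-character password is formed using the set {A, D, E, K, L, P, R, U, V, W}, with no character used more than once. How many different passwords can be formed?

With no repetition, fill the 5 characters in order: 10 choices, then 9, down to 6.
10 × 9 × 8 × 7 × 6 = 30240.

30240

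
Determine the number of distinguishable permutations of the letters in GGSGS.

10

The 5 letters of GGSGS have repeats: G appearing 3 times and S appearing twice.
The number of distinct arrangements is 5!/(3!·2!) = 120/12 = 10.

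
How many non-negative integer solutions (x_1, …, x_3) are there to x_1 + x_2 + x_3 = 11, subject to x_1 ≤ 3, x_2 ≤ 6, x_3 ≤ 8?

22

Ignoring the caps, the number of non-negative solutions to x_1+…+x_3 = 11 is C(13,2) = 78.
Subtract solutions that violate a single cap (substitute x_i' = x_i − (cap_i+1)): x_1 ≥ 4 gives C(9,2) = 36; x_2 ≥ 7 gives C(6,2) = 15; x_3 ≥ 9 gives C(4,2) = 6. Together 57.
Add back pairs where two caps are both exceeded: 1 + 0 + 0 = 1.
By inclusion–exclusion the count is 78 − 57 + 1 = 22.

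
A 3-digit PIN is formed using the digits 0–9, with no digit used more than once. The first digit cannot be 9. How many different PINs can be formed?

The first digit has 10−1 = 9 choices (anything except 9).
The remaining 2 digits are filled from the other 9 symbols without repetition: 9 × 8 = 72.
Total: 9 × 72 = 648.

648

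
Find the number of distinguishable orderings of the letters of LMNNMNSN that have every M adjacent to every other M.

210

Treat the 2 copies of M as a single block. The multiset to arrange is then {MM, L, N, N, N, N, S}, 7 items in all.
That gives (7)!/(4!) = 210 arrangements.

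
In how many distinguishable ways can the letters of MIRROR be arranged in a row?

120

The 6 letters of MIRROR have repeats: R appearing 3 times.
Dividing 6! = 720 by 3! = 6 for the repeated letters gives 120.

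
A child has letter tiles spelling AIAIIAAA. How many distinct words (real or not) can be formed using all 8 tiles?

56

The 8 letters of AIAIIAAA have repeats: A appearing 5 times and I appearing 3 times.
The number of distinct arrangements is 8!/(5!·3!) = 40320/720 = 56.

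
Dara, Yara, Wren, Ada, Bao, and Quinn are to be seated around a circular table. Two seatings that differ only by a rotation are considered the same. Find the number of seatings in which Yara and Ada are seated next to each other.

Treat {Yara, Ada} as one unit (2 internal orders) and seat the resulting 5 units around the table: (4)! circular arrangements.
So 2 × (4)! = 2 × 24 = 48.

48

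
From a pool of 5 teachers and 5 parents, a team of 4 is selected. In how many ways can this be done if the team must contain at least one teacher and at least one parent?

Unrestricted: C(10,4) = 210 ways to pick any 4 of the 10.
Subtract selections that omit an entire group: no teachers → C(5,4) = 5; no parents → C(5,4) = 5.
Both groups omitted at once is impossible, so 210 − 10 = 200.

200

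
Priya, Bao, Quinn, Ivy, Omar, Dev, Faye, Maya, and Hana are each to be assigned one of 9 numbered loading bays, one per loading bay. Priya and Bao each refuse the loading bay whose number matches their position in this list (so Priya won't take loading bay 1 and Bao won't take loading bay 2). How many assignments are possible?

287280

Let Aᵢ (for i ∈ {1, 2}) be the placements that put person i in their forbidden loading bay. Any j of these fix j positions, leaving (9−j)! ways to fill the rest, and there are C(2,j) ways to pick which j.
By inclusion–exclusion, the number of valid placements is Σ_{j=0}^{2} (−1)^j C(2,j)·(9−j)!.
Computing: 362880 − 80640 + 5040 = 287280.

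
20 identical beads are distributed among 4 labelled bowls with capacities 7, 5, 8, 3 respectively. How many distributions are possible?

20

Ignoring the caps, the number of non-negative solutions to x_1+…+x_4 = 20 is C(23,3) = 1771.
Subtract solutions that violate a single cap (substitute x_i' = x_i − (cap_i+1)): x_1 ≥ 8 gives C(15,3) = 455; x_2 ≥ 6 gives C(17,3) = 680; x_3 ≥ 9 gives C(14,3) = 364; x_4 ≥ 4 gives C(19,3) = 969. Together 2468.
Add back pairs where two caps are both exceeded: 84 + 20 + 165 + 56 + 286 + 120 = 731.
Subtract triples: 0 + 10 + 0 + 4 = 14.
By inclusion–exclusion the count is 1771 − 2468 + 731 − 14 = 20.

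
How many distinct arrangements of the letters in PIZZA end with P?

12

Fix P in the last position and arrange the remaining 4 letters.
Those 4 letters have Z appearing twice, giving (4)!/(2!) = 12.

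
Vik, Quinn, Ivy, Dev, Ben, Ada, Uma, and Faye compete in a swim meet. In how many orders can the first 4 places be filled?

1680

This is an ordered selection of 4 from 8: P(8,4).
That gives 8 × 7 × 6 × 5 = 1680.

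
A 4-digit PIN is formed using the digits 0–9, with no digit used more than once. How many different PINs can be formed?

Choose and order 4 of the 10 symbols: the first digit has 10 options, the next 9, then 8, 7.
10 × 9 × 8 × 7 = 5040.

5040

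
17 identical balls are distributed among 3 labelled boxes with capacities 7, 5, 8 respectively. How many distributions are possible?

Ignoring the caps, the number of non-negative solutions to x_1+…+x_3 = 17 is C(19,2) = 171.
Subtract solutions that violate a single cap (substitute x_i' = x_i − (cap_i+1)): x_1 ≥ 8 gives C(11,2) = 55; x_2 ≥ 6 gives C(13,2) = 78; x_3 ≥ 9 gives C(10,2) = 45. Together 178.
Add back pairs where two caps are both exceeded: 10 + 1 + 6 = 17.
By inclusion–exclusion the count is 171 − 178 + 17 = 10.

10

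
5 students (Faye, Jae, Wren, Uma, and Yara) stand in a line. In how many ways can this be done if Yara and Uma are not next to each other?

72

Of the 5! = 120 arrangements, those with Yara and Uma adjacent number 2 × 4! = 48 (treat the pair as a block with 2 internal orders).
Complementary counting: 120 − 48 = 72.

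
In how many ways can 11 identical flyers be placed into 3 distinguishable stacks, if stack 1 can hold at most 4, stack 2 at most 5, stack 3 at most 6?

Without the upper bounds there are C(13,2) = 78 ways to split 11 among 3 stacks.
Subtract solutions that violate a single cap (substitute x_i' = x_i − (cap_i+1)): x_1 ≥ 5 gives C(8,2) = 28; x_2 ≥ 6 gives C(7,2) = 21; x_3 ≥ 7 gives C(6,2) = 15. Together 64.
Add back pairs where two caps are both exceeded: 1 + 0 + 0 = 1.
By inclusion–exclusion the count is 78 − 64 + 1 = 15.

15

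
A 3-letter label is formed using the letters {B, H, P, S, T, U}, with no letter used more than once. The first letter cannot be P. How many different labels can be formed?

The first letter has 6−1 = 5 choices (anything except P).
The remaining 2 letters are filled from the other 5 symbols without repetition: 5 × 4 = 20.
Total: 5 × 20 = 100.

100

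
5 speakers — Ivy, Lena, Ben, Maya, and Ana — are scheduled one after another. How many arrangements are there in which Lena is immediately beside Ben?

48

Glue Lena and Ben into one block (2 internal orders), leaving 4 units to arrange in a row.
So the count is 2·(4)! = 48.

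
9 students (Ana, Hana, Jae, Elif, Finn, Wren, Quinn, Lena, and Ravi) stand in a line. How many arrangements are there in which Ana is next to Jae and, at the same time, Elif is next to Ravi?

Treat {Ana,Jae} as one block (2 orders) and {Elif,Ravi} as another (2 orders).
That leaves 7 units to arrange: 2 × 2 × 7! = 4 × 5040 = 20160.

20160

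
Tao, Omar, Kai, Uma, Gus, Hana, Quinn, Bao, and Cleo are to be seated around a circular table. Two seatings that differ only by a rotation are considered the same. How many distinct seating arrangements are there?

Around a circle, 9 distinct people have 9!/9 = (8)! = 40320 rotationally distinct seatings.

40320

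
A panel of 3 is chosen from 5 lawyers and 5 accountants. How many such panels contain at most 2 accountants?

Split by how many accountants are chosen (0 through 2).
Sum: C(5,0)·C(5,3) + C(5,1)·C(5,2) + C(5,2)·C(5,1) = 10 + 50 + 50 = 110.

110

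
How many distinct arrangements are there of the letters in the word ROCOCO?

60

The 6 letters of ROCOCO have repeats: C appearing twice and O appearing 3 times.
The number of distinct arrangements is 6!/(3!·2!) = 720/12 = 60.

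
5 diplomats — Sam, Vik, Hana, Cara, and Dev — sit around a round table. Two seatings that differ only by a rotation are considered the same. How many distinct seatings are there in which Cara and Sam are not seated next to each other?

12

Without the restriction there are (4)! = 24 seatings.
Seatings with Cara beside Sam: treat them as a block with 2 internal orders, giving 2 × (3)! = 12.
Subtracting, 24 − 12 = 12.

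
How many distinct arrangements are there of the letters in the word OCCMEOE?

OCCMEOE has 7 letters with C appearing twice, E appearing twice, and O appearing twice.
Dividing 7! = 5040 by 2!·2!·2! = 8 for the repeated letters gives 630.

630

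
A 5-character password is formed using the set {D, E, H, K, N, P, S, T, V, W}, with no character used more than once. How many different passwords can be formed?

This is a permutation of 5 out of 10: P(10,5) = 10!/5!.
That product is 10 × 9 × 8 × 7 × 6 = 30240.

30240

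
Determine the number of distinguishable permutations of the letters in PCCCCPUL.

Letter multiplicities in PCCCCPUL: C×4, L×1, P×2, U×1.
So there are 8! / (4!·2!) = 840 distinguishable arrangements.

840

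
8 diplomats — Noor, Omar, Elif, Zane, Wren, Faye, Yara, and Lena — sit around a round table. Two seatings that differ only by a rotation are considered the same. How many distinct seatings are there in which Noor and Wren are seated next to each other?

1440

Treat {Noor, Wren} as one unit (2 internal orders) and seat the resulting 7 units around the table: (6)! circular arrangements.
So 2 × (6)! = 2 × 720 = 1440.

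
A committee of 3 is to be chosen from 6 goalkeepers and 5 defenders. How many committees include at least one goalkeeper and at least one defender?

135

Unrestricted: C(11,3) = 165 ways to pick any 3 of the 11.
Selections missing a whole group: no goalkeepers → C(5,3) = 10; no defenders → C(6,3) = 20.
Both groups omitted at once is impossible, so 165 − 30 = 135.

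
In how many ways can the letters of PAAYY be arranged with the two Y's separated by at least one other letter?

Total arrangements of PAAYY: 5!/(2!·2!) = 30.
Arrangements with the Y's together: treat YY as one letter, giving (4)!/(2!) = 12.
Subtracting, 30 − 12 = 18 arrangements keep the Y's apart.

18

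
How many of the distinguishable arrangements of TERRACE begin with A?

180

Fix A in the first position and arrange the remaining 6 letters.
Those 6 letters have E appearing twice and R appearing twice, giving (6)!/(2!·2!) = 180.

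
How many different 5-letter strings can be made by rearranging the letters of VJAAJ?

30

Letter multiplicities in VJAAJ: A×2, J×2, V×1.
So there are 5! / (2!·2!) = 30 distinguishable arrangements.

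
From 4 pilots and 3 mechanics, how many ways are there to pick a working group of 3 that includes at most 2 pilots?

31

Split by how many pilots are chosen (0 through 2).
Sum: C(4,0)·C(3,3) + C(4,1)·C(3,2) + C(4,2)·C(3,1) = 1 + 12 + 18 = 31.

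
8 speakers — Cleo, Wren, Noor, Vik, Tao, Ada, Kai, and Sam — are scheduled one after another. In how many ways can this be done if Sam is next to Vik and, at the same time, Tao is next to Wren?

2880

Treat {Sam,Vik} as one block (2 orders) and {Tao,Wren} as another (2 orders).
That leaves 6 units to arrange: 2 × 2 × 6! = 4 × 720 = 2880.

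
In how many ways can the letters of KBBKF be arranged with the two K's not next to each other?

There are 5!/(2!·2!) = 30 arrangements of KBBKF in total.
Arrangements with the K's together: treat KK as one letter, giving (4)!/(2!) = 12.
Subtracting, 30 − 12 = 18 arrangements keep the K's apart.

18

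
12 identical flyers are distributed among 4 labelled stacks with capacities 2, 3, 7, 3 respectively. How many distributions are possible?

Without the upper bounds there are C(15,3) = 455 ways to split 12 among 4 stacks.
Subtract solutions that violate a single cap (substitute x_i' = x_i − (cap_i+1)): x_1 ≥ 3 gives C(12,3) = 220; x_2 ≥ 4 gives C(11,3) = 165; x_3 ≥ 8 gives C(7,3) = 35; x_4 ≥ 4 gives C(11,3) = 165. Together 585.
Add back pairs where two caps are both exceeded: 56 + 4 + 56 + 1 + 35 + 1 = 153.
Subtract triples: 0 + 4 + 0 + 0 = 4.
By inclusion–exclusion the count is 455 − 585 + 153 − 4 = 19.

19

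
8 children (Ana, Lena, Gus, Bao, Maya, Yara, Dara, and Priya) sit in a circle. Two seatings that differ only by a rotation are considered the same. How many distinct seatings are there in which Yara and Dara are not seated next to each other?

3600

All circular seatings of 8 people number (7)! = 5040.
Those with Yara next to Dara: fuse the pair into one unit and seat 7 units around a circle — 2·(6)! = 1440.
Subtracting, 5040 − 1440 = 3600.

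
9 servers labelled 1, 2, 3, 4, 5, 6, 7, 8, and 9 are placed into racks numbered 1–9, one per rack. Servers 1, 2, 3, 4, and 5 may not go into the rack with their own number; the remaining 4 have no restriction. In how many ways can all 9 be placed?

Let Aᵢ (for 1 ≤ i ≤ 5) be the placements that put server i in its forbidden rack. Any j of these fix j positions, leaving (9−j)! ways to fill the rest, and there are C(5,j) ways to pick which j.
By inclusion–exclusion, the number of valid placements is Σ_{j=0}^{5} (−1)^j C(5,j)·(9−j)!.
Computing: 362880 − 201600 + 50400 − 7200 + 600 − 24 = 205056.

205056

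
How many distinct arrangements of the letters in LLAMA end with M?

6

Fix M in the last position and arrange the remaining 4 letters.
Those 4 letters have A appearing twice and L appearing twice, giving (4)!/(2!·2!) = 6.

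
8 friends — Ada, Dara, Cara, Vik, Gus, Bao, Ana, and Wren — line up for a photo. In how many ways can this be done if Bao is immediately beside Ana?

10080

Place the 6 others and the Bao-Ana pair as 7 objects in a line; the pair has 2 internal arrangements.
That gives 2 × 7! = 2 × 5040 = 10080.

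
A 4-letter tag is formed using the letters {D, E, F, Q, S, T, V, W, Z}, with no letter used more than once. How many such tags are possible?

With no repetition, fill the 4 letters in order: 9 choices, then 8, down to 6.
9 × 8 × 7 × 6 = 3024.

3024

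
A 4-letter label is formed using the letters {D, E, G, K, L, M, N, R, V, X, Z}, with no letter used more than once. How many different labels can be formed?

7920

This is a permutation of 4 out of 11: P(11,4) = 11!/7!.
11 × 10 × 9 × 8 = 7920.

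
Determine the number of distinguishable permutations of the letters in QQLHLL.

60

The 6 letters of QQLHLL have repeats: L appearing 3 times and Q appearing twice.
The number of distinct arrangements is 6!/(3!·2!) = 720/12 = 60.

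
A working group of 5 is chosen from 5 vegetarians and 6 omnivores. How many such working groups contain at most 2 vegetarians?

281

Split by how many vegetarians are chosen (0 through 2).
Sum: C(5,0)·C(6,5) + C(5,1)·C(6,4) + C(5,2)·C(6,3) = 6 + 75 + 200 = 281.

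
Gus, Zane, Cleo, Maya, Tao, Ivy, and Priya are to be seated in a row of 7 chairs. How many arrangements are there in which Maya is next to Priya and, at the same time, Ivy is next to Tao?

Treat {Maya,Priya} as one block (2 orders) and {Ivy,Tao} as another (2 orders).
That leaves 5 units to arrange: 2 × 2 × 5! = 4 × 120 = 480.

480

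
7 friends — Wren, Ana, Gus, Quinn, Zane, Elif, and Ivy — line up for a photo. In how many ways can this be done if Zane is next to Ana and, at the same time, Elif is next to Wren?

Treat {Zane,Ana} as one block (2 orders) and {Elif,Wren} as another (2 orders).
That leaves 5 units to arrange: 2 × 2 × 5! = 4 × 120 = 480.

480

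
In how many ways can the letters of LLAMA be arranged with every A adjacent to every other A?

12

Treat the 2 copies of A as a single block. The multiset to arrange is then {AA, L, L, M}, 4 items in all.
That gives (4)!/(2!) = 12 arrangements.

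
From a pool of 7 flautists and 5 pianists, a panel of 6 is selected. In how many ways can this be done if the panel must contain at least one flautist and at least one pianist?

917

With no constraint there are C(12,6) = 924 possible selections.
Subtract selections that omit an entire group: no flautists → C(5,6) = 0; no pianists → C(7,6) = 7.
Both groups omitted at once is impossible, so 924 − 7 = 917.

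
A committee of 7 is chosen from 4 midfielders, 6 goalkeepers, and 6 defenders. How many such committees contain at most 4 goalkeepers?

Split by how many goalkeepers are chosen (0 through 4).
Sum: C(6,0)·C(10,7) + C(6,1)·C(10,6) + C(6,2)·C(10,5) + C(6,3)·C(10,4) + C(6,4)·C(10,3) = 120 + 1260 + 3780 + 4200 + 1800 = 11160.

11160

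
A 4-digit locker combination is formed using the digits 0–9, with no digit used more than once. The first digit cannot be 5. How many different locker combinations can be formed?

4536

The first digit has 10−1 = 9 choices (anything except 5).
The remaining 3 digits are filled from the other 9 symbols without repetition: 9 × 8 × 7 = 504.
Total: 9 × 504 = 4536.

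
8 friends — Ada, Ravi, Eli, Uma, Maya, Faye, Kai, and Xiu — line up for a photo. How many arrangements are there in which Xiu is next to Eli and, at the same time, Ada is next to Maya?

Treat {Xiu,Eli} as one block (2 orders) and {Ada,Maya} as another (2 orders).
That leaves 6 units to arrange: 2 × 2 × 6! = 4 × 720 = 2880.

2880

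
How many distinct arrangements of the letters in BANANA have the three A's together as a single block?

Treat the 3 copies of A as a single block. The multiset to arrange is then {AAA, B, N, N}, 4 items in all.
That gives (4)!/(2!) = 12 arrangements.

12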